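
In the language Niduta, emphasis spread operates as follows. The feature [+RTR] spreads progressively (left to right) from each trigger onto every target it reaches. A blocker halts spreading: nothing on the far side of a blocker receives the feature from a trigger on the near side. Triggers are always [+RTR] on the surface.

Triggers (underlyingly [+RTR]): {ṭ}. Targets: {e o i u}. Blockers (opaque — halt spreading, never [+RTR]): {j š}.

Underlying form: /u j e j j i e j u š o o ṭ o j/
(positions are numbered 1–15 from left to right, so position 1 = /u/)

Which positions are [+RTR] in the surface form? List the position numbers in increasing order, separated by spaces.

13 14

From /ṭ/ at 13 rightward: 14 /o/ → [+RTR]; 15 /j/ blocks.
Targets with no active source: positions 1 3 6 7 9 11 12 stay [-emphatic].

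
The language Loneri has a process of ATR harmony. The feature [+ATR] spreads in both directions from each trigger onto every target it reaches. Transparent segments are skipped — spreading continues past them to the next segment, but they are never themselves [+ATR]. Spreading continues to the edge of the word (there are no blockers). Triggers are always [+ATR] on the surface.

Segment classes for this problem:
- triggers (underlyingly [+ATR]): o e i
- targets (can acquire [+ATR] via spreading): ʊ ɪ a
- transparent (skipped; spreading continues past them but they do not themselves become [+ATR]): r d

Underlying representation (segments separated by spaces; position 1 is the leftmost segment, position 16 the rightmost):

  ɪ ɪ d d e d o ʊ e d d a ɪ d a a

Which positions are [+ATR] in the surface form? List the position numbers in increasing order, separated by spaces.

From /e/ at 5 rightward: 6 /d/ transparent; 7 /o/ is itself a trigger — this domain ends here.
From /e/ at 5 leftward: 4 /d/ transparent; 3 /d/ transparent; 2 /ɪ/ → [+ATR]; 1 /ɪ/ → [+ATR]; word edge.
From /o/ at 7 rightward: 8 /ʊ/ → [+ATR]; 9 /e/ is itself a trigger — this domain ends here.
From /o/ at 7 leftward: 6 /d/ transparent; 5 /e/ is itself a trigger — this domain ends here.
From /e/ at 9 rightward: 10 /d/ transparent; 11 /d/ transparent; 12 /a/ → [+ATR]; 13 /ɪ/ → [+ATR]; 14 /d/ transparent; 15 /a/ → [+ATR]; 16 /a/ → [+ATR]; word edge.
From /e/ at 9 leftward: 8 /ʊ/ → [+ATR]; 7 /o/ is itself a trigger — this domain ends here.

1 2 5 7 8 9 12 13 15 16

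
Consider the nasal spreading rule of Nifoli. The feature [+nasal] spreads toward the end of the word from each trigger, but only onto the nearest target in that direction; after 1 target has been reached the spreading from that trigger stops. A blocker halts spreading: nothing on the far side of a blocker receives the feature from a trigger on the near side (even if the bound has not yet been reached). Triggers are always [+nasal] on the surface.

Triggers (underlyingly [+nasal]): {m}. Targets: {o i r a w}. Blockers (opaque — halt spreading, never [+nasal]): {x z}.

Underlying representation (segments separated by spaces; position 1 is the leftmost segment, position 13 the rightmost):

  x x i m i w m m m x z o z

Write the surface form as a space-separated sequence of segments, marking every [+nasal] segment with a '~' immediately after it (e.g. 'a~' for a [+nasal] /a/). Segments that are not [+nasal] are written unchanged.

From /m/ at 4 rightward: 5 /i/ → [+nasal]; bound reached.
From /m/ at 7 rightward: 8 /m/ is itself a trigger — this domain ends here.
From /m/ at 8 rightward: 9 /m/ is itself a trigger — this domain ends here.
From /m/ at 9 rightward: 10 /x/ blocks.
Targets with no active source: positions 3 6 12 stay [-nasal].
[+nasal] positions on the surface: 4 5 7 8 9.

x x i m~ i~ w m~ m~ m~ x z o z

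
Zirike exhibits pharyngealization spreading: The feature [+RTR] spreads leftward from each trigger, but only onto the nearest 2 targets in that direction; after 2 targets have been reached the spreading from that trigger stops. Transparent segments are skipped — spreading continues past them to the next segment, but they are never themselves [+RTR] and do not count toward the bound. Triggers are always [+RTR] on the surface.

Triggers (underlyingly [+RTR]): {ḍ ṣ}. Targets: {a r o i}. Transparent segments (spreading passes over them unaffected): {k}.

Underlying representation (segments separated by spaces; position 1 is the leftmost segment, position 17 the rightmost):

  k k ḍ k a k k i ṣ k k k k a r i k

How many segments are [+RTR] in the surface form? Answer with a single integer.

From /ḍ/ at 3 leftward: 2 /k/ transparent; 1 /k/ transparent; word edge.
From /ṣ/ at 9 leftward: 8 /i/ → [+RTR]; 7 /k/ transparent; 6 /k/ transparent; 5 /a/ → [+RTR]; bound reached.
Targets with no active source: positions 14 15 16 stay [-emphatic].
[+RTR] positions on the surface: 3 5 8 9.

4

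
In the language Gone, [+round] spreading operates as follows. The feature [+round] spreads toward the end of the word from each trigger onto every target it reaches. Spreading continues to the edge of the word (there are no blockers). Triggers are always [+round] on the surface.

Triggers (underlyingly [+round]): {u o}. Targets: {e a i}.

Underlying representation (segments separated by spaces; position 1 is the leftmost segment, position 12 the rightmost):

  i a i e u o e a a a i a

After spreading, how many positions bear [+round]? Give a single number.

From /u/ at 5 rightward: 6 /o/ is itself a trigger — this domain ends here.
From /o/ at 6 rightward: 7 /e/ → [+round]; 8 /a/ → [+round]; 9 /a/ → [+round]; 10 /a/ → [+round]; 11 /i/ → [+round]; 12 /a/ → [+round]; word edge.
Targets with no active source: positions 1 2 3 4 stay [-round].
[+round] positions on the surface: 5 6 7 8 9 10 11 12.

8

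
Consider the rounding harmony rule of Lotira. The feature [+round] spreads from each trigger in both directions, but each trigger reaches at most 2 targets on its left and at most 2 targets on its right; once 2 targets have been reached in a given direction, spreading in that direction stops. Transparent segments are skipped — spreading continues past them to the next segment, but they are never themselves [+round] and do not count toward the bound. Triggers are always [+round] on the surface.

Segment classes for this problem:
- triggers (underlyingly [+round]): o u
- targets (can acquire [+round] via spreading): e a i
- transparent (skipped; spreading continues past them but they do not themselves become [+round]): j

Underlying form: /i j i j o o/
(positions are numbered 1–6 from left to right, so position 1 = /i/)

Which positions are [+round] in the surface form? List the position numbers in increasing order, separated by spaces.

1 3 5 6

From /o/ at 5 rightward: 6 /o/ is itself a trigger — this domain ends here.
From /o/ at 5 leftward: 4 /j/ transparent; 3 /i/ → [+round]; 2 /j/ transparent; 1 /i/ → [+round]; bound reached.
From /o/ at 6 rightward: word edge.
From /o/ at 6 leftward: 5 /o/ is itself a trigger — this domain ends here.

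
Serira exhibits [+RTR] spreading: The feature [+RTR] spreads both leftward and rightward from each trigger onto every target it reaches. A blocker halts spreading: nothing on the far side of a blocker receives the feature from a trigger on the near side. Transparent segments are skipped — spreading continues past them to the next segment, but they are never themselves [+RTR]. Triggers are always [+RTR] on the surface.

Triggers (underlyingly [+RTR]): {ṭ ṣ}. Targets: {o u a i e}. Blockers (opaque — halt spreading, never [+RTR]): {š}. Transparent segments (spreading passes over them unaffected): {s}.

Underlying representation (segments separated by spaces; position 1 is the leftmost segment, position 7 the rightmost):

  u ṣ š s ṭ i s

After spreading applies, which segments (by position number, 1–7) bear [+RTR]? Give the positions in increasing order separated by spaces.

From /ṣ/ at 2 rightward: 3 /š/ blocks.
From /ṣ/ at 2 leftward: 1 /u/ → [+RTR]; word edge.
From /ṭ/ at 5 rightward: 6 /i/ → [+RTR]; 7 /s/ transparent; word edge.
From /ṭ/ at 5 leftward: 4 /s/ transparent; 3 /š/ blocks.

1 2 5 6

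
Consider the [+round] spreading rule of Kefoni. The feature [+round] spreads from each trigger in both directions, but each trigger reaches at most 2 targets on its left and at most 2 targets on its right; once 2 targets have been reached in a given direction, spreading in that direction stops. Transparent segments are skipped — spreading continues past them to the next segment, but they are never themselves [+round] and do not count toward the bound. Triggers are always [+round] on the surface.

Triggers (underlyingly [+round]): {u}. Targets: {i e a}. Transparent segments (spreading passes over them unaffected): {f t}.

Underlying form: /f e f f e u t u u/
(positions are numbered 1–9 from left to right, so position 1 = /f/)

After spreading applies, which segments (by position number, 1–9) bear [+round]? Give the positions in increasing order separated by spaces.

From /u/ at 6 rightward: 7 /t/ transparent; 8 /u/ is itself a trigger — this domain ends here.
From /u/ at 6 leftward: 5 /e/ → [+round]; 4 /f/ transparent; 3 /f/ transparent; 2 /e/ → [+round]; bound reached.
From /u/ at 8 rightward: 9 /u/ is itself a trigger — this domain ends here.
From /u/ at 8 leftward: 7 /t/ transparent; 6 /u/ is itself a trigger — this domain ends here.
From /u/ at 9 rightward: word edge.
From /u/ at 9 leftward: 8 /u/ is itself a trigger — this domain ends here.

2 5 6 8 9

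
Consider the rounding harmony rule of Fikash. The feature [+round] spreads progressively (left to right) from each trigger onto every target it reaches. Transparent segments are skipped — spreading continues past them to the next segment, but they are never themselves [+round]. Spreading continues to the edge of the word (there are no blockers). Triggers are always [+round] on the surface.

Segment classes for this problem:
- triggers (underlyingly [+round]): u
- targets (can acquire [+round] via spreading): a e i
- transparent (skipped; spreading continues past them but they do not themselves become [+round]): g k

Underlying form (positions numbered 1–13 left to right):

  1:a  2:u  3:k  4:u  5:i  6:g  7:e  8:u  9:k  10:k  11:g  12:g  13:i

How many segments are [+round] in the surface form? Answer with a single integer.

From /u/ at 2 rightward: 3 /k/ transparent; 4 /u/ is itself a trigger — this domain ends here.
From /u/ at 4 rightward: 5 /i/ → [+round]; 6 /g/ transparent; 7 /e/ → [+round]; 8 /u/ is itself a trigger — this domain ends here.
From /u/ at 8 rightward: 9 /k/ transparent; 10 /k/ transparent; 11 /g/ transparent; 12 /g/ transparent; 13 /i/ → [+round]; word edge.
Target with no active source: position 1 stays [-round].
[+round] positions on the surface: 2 4 5 7 8 13.

6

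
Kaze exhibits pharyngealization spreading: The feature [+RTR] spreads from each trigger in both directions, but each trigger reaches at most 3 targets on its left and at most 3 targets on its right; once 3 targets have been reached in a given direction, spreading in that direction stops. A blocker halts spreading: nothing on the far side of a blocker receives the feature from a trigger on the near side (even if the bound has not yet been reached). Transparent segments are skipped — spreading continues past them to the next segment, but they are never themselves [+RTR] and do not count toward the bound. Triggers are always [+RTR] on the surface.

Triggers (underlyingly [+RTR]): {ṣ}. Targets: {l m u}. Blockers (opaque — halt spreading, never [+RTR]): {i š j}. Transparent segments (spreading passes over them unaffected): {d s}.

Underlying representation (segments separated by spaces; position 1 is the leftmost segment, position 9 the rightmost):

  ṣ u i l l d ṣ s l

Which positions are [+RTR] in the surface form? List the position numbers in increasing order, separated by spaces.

1 2 4 5 7 9

From /ṣ/ at 1 rightward: 2 /u/ → [+RTR]; 3 /i/ blocks.
From /ṣ/ at 1 leftward: word edge.
From /ṣ/ at 7 rightward: 8 /s/ transparent; 9 /l/ → [+RTR]; word edge.
From /ṣ/ at 7 leftward: 6 /d/ transparent; 5 /l/ → [+RTR]; 4 /l/ → [+RTR]; 3 /i/ blocks.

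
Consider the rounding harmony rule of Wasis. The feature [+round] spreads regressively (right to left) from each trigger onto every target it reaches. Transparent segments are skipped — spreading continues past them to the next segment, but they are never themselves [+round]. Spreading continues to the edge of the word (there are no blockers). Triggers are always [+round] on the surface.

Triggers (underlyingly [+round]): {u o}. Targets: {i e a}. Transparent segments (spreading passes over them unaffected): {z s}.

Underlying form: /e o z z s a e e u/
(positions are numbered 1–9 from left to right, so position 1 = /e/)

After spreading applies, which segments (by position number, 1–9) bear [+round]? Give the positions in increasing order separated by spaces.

From /o/ at 2 leftward: 1 /e/ → [+round]; word edge.
From /u/ at 9 leftward: 8 /e/ → [+round]; 7 /e/ → [+round]; 6 /a/ → [+round]; 5 /s/ transparent; 4 /z/ transparent; 3 /z/ transparent; 2 /o/ is itself a trigger — this domain ends here.

1 2 6 7 8 9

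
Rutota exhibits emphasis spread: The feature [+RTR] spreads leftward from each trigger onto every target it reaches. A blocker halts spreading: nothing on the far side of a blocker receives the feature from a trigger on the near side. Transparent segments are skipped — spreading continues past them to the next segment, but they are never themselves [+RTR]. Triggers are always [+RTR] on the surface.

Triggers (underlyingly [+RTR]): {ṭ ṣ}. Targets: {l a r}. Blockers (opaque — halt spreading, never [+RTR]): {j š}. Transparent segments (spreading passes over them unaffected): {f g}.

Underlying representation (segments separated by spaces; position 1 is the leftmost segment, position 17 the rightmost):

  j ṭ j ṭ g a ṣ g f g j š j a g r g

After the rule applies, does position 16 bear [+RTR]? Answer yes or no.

From /ṭ/ at 2 leftward: 1 /j/ blocks.
From /ṭ/ at 4 leftward: 3 /j/ blocks.
From /ṣ/ at 7 leftward: 6 /a/ → [+RTR]; 5 /g/ transparent; 4 /ṭ/ is itself a trigger — this domain ends here.
Targets with no active source: positions 14 16 stay [-emphatic].
[+RTR] positions on the surface: 2 4 6 7.

no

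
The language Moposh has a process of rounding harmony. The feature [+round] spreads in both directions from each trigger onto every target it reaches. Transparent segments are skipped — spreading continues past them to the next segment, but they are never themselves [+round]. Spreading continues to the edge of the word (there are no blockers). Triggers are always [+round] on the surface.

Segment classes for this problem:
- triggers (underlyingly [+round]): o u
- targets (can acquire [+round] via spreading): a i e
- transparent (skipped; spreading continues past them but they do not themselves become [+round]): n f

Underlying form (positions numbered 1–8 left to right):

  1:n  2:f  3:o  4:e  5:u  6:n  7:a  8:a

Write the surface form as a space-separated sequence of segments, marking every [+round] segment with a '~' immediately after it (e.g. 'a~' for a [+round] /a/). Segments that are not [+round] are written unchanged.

From /o/ at 3 rightward: 4 /e/ → [+round]; 5 /u/ is itself a trigger — this domain ends here.
From /o/ at 3 leftward: 2 /f/ transparent; 1 /n/ transparent; word edge.
From /u/ at 5 rightward: 6 /n/ transparent; 7 /a/ → [+round]; 8 /a/ → [+round]; word edge.
From /u/ at 5 leftward: 4 /e/ → [+round]; 3 /o/ is itself a trigger — this domain ends here.
[+round] positions on the surface: 3 4 5 7 8.

n f o~ e~ u~ n a~ a~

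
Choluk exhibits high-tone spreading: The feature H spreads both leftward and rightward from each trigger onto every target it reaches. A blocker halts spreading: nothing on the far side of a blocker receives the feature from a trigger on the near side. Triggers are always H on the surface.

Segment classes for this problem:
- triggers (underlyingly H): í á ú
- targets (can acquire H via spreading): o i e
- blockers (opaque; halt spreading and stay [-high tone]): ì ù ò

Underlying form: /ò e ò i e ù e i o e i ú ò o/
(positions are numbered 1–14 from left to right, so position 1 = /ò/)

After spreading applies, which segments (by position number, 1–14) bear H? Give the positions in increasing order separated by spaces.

7 8 9 10 11 12

From /ú/ at 12 rightward: 13 /ò/ blocks.
From /ú/ at 12 leftward: 11 /i/ → H; 10 /e/ → H; 9 /o/ → H; 8 /i/ → H; 7 /e/ → H; 6 /ù/ blocks.
Targets with no active source: positions 2 4 5 14 stay [-high tone].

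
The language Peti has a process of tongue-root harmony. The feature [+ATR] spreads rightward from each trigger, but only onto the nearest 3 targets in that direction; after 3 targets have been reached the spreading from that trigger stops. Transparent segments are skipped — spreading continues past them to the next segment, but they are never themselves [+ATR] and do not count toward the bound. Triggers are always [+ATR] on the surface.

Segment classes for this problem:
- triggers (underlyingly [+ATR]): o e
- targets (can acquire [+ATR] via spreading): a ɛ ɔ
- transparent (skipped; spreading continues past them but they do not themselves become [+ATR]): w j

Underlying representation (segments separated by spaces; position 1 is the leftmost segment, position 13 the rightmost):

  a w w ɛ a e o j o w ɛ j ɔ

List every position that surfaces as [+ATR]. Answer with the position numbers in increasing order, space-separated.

6 7 9 11 13

From /e/ at 6 rightward: 7 /o/ is itself a trigger — this domain ends here.
From /o/ at 7 rightward: 8 /j/ transparent; 9 /o/ is itself a trigger — this domain ends here.
From /o/ at 9 rightward: 10 /w/ transparent; 11 /ɛ/ → [+ATR]; 12 /j/ transparent; 13 /ɔ/ → [+ATR]; word edge.
Targets with no active source: positions 1 4 5 stay [-ATR].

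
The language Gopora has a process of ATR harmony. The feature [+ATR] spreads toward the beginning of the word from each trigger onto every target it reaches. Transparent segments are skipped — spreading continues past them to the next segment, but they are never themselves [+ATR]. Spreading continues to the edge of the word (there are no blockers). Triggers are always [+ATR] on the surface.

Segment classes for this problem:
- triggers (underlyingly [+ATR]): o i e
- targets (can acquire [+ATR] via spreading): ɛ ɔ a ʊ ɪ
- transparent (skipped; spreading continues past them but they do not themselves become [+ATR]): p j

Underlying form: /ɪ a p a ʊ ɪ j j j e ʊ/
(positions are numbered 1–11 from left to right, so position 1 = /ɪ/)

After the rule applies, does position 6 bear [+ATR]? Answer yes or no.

yes

From /e/ at 10 leftward: 9 /j/ transparent; 8 /j/ transparent; 7 /j/ transparent; 6 /ɪ/ → [+ATR]; 5 /ʊ/ → [+ATR]; 4 /a/ → [+ATR]; 3 /p/ transparent; 2 /a/ → [+ATR]; 1 /ɪ/ → [+ATR]; word edge.
Target with no active source: position 11 stays [-ATR].
[+ATR] positions on the surface: 1 2 4 5 6 10.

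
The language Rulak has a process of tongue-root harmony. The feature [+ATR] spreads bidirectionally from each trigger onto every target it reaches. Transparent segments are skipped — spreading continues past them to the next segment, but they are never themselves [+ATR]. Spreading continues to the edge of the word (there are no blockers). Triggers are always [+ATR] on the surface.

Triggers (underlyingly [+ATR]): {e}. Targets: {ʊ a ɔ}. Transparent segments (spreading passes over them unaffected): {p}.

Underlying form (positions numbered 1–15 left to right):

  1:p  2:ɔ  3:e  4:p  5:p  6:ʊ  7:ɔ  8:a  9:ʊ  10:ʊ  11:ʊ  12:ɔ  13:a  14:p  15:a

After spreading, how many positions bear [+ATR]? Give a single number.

11

From /e/ at 3 rightward: 4 /p/ transparent; 5 /p/ transparent; 6 /ʊ/ → [+ATR]; 7 /ɔ/ → [+ATR]; 8 /a/ → [+ATR]; 9 /ʊ/ → [+ATR]; 10 /ʊ/ → [+ATR]; 11 /ʊ/ → [+ATR]; 12 /ɔ/ → [+ATR]; 13 /a/ → [+ATR]; 14 /p/ transparent; 15 /a/ → [+ATR]; word edge.
From /e/ at 3 leftward: 2 /ɔ/ → [+ATR]; 1 /p/ transparent; word edge.
[+ATR] positions on the surface: 2 3 6 7 8 9 10 11 12 13 15.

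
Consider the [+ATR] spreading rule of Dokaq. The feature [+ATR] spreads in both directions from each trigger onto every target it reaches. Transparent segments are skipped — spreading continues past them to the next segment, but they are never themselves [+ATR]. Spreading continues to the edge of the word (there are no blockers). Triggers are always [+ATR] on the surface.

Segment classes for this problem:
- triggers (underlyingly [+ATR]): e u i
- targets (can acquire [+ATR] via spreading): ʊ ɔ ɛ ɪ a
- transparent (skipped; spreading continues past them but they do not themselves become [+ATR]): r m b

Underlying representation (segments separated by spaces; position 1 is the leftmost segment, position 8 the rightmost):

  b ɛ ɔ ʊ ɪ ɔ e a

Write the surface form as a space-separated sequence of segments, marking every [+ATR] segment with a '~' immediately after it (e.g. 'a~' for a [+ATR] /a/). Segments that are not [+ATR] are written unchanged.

b ɛ~ ɔ~ ʊ~ ɪ~ ɔ~ e~ a~

From /e/ at 7 rightward: 8 /a/ → [+ATR]; word edge.
From /e/ at 7 leftward: 6 /ɔ/ → [+ATR]; 5 /ɪ/ → [+ATR]; 4 /ʊ/ → [+ATR]; 3 /ɔ/ → [+ATR]; 2 /ɛ/ → [+ATR]; 1 /b/ transparent; word edge.
[+ATR] positions on the surface: 2 3 4 5 6 7 8.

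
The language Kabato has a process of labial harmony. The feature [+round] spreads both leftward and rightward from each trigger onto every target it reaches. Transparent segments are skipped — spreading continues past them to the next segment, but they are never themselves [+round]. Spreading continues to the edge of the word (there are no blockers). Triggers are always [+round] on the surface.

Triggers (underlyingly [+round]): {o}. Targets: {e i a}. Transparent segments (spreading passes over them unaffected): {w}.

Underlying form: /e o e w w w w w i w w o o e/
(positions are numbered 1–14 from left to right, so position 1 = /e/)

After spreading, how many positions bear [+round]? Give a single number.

From /o/ at 2 rightward: 3 /e/ → [+round]; 4 /w/ transparent; 5 /w/ transparent; 6 /w/ transparent; 7 /w/ transparent; 8 /w/ transparent; 9 /i/ → [+round]; 10 /w/ transparent; 11 /w/ transparent; 12 /o/ is itself a trigger — this domain ends here.
From /o/ at 2 leftward: 1 /e/ → [+round]; word edge.
From /o/ at 12 rightward: 13 /o/ is itself a trigger — this domain ends here.
From /o/ at 12 leftward: 11 /w/ transparent; 10 /w/ transparent; 9 /i/ → [+round]; 8 /w/ transparent; 7 /w/ transparent; 6 /w/ transparent; 5 /w/ transparent; 4 /w/ transparent; 3 /e/ → [+round]; 2 /o/ is itself a trigger — this domain ends here.
From /o/ at 13 rightward: 14 /e/ → [+round]; word edge.
From /o/ at 13 leftward: 12 /o/ is itself a trigger — this domain ends here.
[+round] positions on the surface: 1 2 3 9 12 13 14.

7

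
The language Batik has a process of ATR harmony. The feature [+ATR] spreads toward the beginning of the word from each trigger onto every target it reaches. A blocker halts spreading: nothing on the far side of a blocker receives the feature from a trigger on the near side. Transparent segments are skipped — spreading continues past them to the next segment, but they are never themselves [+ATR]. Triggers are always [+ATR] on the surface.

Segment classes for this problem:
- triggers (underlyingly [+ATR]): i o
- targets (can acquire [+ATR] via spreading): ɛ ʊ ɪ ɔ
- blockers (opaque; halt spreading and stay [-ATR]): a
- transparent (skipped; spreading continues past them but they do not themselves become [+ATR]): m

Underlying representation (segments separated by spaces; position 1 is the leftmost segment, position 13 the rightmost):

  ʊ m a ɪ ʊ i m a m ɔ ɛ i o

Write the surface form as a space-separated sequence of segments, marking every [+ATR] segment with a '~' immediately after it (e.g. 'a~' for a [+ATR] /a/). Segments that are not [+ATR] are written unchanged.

From /i/ at 6 leftward: 5 /ʊ/ → [+ATR]; 4 /ɪ/ → [+ATR]; 3 /a/ blocks.
From /i/ at 12 leftward: 11 /ɛ/ → [+ATR]; 10 /ɔ/ → [+ATR]; 9 /m/ transparent; 8 /a/ blocks.
From /o/ at 13 leftward: 12 /i/ is itself a trigger — this domain ends here.
Target with no active source: position 1 stays [-ATR].
[+ATR] positions on the surface: 4 5 6 10 11 12 13.

ʊ m a ɪ~ ʊ~ i~ m a m ɔ~ ɛ~ i~ o~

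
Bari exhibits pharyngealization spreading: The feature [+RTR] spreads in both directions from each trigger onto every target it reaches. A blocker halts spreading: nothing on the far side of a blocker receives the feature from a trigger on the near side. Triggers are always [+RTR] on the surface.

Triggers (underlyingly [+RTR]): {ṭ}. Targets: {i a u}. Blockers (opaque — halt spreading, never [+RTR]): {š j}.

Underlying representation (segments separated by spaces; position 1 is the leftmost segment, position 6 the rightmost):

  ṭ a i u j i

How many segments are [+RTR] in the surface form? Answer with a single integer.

From /ṭ/ at 1 rightward: 2 /a/ → [+RTR]; 3 /i/ → [+RTR]; 4 /u/ → [+RTR]; 5 /j/ blocks.
From /ṭ/ at 1 leftward: word edge.
Target with no active source: position 6 stays [-emphatic].
[+RTR] positions on the surface: 1 2 3 4.

4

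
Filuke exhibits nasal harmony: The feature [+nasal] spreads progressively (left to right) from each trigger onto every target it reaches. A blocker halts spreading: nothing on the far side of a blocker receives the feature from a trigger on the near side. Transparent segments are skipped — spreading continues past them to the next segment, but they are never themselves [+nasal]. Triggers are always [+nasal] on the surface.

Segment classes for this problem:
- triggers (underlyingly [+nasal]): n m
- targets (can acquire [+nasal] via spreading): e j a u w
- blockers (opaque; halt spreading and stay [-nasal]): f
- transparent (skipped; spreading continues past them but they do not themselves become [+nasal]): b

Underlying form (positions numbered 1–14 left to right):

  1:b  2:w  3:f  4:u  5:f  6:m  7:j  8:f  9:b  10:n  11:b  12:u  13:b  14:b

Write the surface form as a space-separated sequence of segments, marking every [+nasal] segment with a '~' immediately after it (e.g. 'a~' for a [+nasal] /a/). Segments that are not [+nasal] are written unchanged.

From /m/ at 6 rightward: 7 /j/ → [+nasal]; 8 /f/ blocks.
From /n/ at 10 rightward: 11 /b/ transparent; 12 /u/ → [+nasal]; 13 /b/ transparent; 14 /b/ transparent; word edge.
Targets with no active source: positions 2 4 stay [-nasal].
[+nasal] positions on the surface: 6 7 10 12.

b w f u f m~ j~ f b n~ b u~ b b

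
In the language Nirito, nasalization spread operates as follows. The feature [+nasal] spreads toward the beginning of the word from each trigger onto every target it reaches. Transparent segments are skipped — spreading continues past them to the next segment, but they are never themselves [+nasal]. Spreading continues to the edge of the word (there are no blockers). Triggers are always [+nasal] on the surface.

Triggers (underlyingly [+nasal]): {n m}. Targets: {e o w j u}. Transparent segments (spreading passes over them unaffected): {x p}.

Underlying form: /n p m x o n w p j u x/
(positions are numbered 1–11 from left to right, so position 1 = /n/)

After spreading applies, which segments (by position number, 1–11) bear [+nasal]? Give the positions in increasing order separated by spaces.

1 3 5 6

From /n/ at 1 leftward: word edge.
From /m/ at 3 leftward: 2 /p/ transparent; 1 /n/ is itself a trigger — this domain ends here.
From /n/ at 6 leftward: 5 /o/ → [+nasal]; 4 /x/ transparent; 3 /m/ is itself a trigger — this domain ends here.
Targets with no active source: positions 7 9 10 stay [-nasal].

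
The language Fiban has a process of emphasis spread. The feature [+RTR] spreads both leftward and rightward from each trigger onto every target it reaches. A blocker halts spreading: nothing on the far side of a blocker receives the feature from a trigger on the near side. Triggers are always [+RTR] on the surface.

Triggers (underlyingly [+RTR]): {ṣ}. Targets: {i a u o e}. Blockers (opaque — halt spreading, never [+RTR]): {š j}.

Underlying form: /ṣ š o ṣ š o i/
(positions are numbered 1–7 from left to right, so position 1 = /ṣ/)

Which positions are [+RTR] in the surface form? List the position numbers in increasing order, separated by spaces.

1 3 4

From /ṣ/ at 1 rightward: 2 /š/ blocks.
From /ṣ/ at 1 leftward: word edge.
From /ṣ/ at 4 rightward: 5 /š/ blocks.
From /ṣ/ at 4 leftward: 3 /o/ → [+RTR]; 2 /š/ blocks.
Targets with no active source: positions 6 7 stay [-emphatic].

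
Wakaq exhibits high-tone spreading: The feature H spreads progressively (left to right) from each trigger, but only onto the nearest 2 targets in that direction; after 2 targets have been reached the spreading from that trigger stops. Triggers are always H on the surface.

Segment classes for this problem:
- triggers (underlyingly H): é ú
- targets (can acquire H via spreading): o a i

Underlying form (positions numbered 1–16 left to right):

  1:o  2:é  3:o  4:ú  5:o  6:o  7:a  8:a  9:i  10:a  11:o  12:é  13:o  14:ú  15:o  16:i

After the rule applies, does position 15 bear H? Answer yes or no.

yes

From /é/ at 2 rightward: 3 /o/ → H; 4 /ú/ is itself a trigger — this domain ends here.
From /ú/ at 4 rightward: 5 /o/ → H; 6 /o/ → H; bound reached.
From /é/ at 12 rightward: 13 /o/ → H; 14 /ú/ is itself a trigger — this domain ends here.
From /ú/ at 14 rightward: 15 /o/ → H; 16 /i/ → H; bound reached.
Targets with no active source: positions 1 7 8 9 10 11 stay [-high tone].
H positions on the surface: 2 3 4 5 6 12 13 14 15 16.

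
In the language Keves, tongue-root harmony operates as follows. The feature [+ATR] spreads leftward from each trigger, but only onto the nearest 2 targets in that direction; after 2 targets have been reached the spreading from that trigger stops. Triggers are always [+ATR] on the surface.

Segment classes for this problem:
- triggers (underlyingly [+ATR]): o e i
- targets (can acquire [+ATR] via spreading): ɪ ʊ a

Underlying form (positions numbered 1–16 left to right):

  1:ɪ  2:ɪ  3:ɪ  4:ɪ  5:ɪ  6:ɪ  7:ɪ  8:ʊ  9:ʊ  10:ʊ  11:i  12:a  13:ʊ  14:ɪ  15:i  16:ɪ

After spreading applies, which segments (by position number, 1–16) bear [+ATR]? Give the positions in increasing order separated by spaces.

9 10 11 13 14 15

From /i/ at 11 leftward: 10 /ʊ/ → [+ATR]; 9 /ʊ/ → [+ATR]; bound reached.
From /i/ at 15 leftward: 14 /ɪ/ → [+ATR]; 13 /ʊ/ → [+ATR]; bound reached.
Targets with no active source: positions 1 2 3 4 5 6 7 8 12 16 stay [-ATR].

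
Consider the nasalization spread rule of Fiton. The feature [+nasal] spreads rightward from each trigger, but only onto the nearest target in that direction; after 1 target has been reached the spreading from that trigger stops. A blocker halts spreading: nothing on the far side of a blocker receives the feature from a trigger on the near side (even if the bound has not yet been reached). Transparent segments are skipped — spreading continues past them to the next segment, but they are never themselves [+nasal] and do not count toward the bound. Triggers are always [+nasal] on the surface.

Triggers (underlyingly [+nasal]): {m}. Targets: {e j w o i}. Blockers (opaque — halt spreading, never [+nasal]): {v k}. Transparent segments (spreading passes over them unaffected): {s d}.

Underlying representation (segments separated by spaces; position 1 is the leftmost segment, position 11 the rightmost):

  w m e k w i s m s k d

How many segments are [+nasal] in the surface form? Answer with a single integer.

3

From /m/ at 2 rightward: 3 /e/ → [+nasal]; bound reached.
From /m/ at 8 rightward: 9 /s/ transparent; 10 /k/ blocks.
Targets with no active source: positions 1 5 6 stay [-nasal].
[+nasal] positions on the surface: 2 3 8.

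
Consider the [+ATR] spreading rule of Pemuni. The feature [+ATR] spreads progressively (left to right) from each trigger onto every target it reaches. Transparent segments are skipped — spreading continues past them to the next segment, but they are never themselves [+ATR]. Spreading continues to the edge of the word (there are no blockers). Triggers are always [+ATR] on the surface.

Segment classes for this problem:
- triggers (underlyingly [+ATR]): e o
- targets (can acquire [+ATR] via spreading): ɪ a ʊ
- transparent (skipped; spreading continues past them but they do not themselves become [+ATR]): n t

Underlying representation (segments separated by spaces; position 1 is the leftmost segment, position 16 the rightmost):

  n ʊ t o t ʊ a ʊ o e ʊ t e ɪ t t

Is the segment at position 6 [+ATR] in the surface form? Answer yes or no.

From /o/ at 4 rightward: 5 /t/ transparent; 6 /ʊ/ → [+ATR]; 7 /a/ → [+ATR]; 8 /ʊ/ → [+ATR]; 9 /o/ is itself a trigger — this domain ends here.
From /o/ at 9 rightward: 10 /e/ is itself a trigger — this domain ends here.
From /e/ at 10 rightward: 11 /ʊ/ → [+ATR]; 12 /t/ transparent; 13 /e/ is itself a trigger — this domain ends here.
From /e/ at 13 rightward: 14 /ɪ/ → [+ATR]; 15 /t/ transparent; 16 /t/ transparent; word edge.
Target with no active source: position 2 stays [-ATR].
[+ATR] positions on the surface: 4 6 7 8 9 10 11 13 14.

yes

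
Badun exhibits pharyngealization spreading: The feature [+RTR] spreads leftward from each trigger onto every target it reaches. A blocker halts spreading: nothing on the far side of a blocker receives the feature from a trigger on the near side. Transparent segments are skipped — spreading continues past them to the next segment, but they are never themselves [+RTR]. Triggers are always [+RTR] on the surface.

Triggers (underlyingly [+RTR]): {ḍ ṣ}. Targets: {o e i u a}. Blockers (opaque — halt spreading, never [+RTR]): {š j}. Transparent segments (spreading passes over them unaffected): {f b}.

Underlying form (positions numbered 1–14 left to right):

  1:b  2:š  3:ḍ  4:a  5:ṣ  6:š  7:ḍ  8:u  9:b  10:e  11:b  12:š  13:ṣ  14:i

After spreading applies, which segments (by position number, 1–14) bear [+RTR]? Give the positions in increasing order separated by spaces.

3 4 5 7 13

From /ḍ/ at 3 leftward: 2 /š/ blocks.
From /ṣ/ at 5 leftward: 4 /a/ → [+RTR]; 3 /ḍ/ is itself a trigger — this domain ends here.
From /ḍ/ at 7 leftward: 6 /š/ blocks.
From /ṣ/ at 13 leftward: 12 /š/ blocks.
Targets with no active source: positions 8 10 14 stay [-emphatic].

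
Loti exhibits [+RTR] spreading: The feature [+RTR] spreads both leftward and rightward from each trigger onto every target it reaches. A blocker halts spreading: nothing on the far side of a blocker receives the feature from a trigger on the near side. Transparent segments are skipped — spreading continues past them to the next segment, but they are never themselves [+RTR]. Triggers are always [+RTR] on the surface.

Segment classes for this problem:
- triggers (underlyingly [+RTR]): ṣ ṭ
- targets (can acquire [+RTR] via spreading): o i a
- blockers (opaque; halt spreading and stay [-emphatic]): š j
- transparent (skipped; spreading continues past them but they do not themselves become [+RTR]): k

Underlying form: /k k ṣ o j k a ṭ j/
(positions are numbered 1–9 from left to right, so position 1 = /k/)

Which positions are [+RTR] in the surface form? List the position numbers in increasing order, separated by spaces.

3 4 7 8

From /ṣ/ at 3 rightward: 4 /o/ → [+RTR]; 5 /j/ blocks.
From /ṣ/ at 3 leftward: 2 /k/ transparent; 1 /k/ transparent; word edge.
From /ṭ/ at 8 rightward: 9 /j/ blocks.
From /ṭ/ at 8 leftward: 7 /a/ → [+RTR]; 6 /k/ transparent; 5 /j/ blocks.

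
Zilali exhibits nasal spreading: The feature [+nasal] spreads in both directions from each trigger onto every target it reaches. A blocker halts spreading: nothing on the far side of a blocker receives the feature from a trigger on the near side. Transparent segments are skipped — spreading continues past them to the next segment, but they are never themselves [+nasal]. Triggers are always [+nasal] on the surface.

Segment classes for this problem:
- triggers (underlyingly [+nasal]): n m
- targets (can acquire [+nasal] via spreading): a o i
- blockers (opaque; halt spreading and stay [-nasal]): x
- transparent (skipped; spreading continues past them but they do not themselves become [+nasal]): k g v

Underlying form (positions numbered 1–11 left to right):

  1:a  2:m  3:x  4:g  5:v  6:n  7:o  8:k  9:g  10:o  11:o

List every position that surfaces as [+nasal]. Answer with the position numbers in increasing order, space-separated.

From /m/ at 2 rightward: 3 /x/ blocks.
From /m/ at 2 leftward: 1 /a/ → [+nasal]; word edge.
From /n/ at 6 rightward: 7 /o/ → [+nasal]; 8 /k/ transparent; 9 /g/ transparent; 10 /o/ → [+nasal]; 11 /o/ → [+nasal]; word edge.
From /n/ at 6 leftward: 5 /v/ transparent; 4 /g/ transparent; 3 /x/ blocks.

1 2 6 7 10 11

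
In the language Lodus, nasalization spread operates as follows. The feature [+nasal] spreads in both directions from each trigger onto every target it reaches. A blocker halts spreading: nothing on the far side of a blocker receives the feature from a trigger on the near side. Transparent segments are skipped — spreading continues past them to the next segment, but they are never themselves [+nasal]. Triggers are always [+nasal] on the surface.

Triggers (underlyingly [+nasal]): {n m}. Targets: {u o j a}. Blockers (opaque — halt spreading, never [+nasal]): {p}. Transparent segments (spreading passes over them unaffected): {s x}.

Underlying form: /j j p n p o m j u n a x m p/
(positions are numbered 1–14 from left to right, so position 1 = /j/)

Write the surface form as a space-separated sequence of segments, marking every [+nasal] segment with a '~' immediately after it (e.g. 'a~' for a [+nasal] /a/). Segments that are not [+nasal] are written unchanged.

j j p n~ p o~ m~ j~ u~ n~ a~ x m~ p

From /n/ at 4 rightward: 5 /p/ blocks.
From /n/ at 4 leftward: 3 /p/ blocks.
From /m/ at 7 rightward: 8 /j/ → [+nasal]; 9 /u/ → [+nasal]; 10 /n/ is itself a trigger — this domain ends here.
From /m/ at 7 leftward: 6 /o/ → [+nasal]; 5 /p/ blocks.
From /n/ at 10 rightward: 11 /a/ → [+nasal]; 12 /x/ transparent; 13 /m/ is itself a trigger — this domain ends here.
From /n/ at 10 leftward: 9 /u/ → [+nasal]; 8 /j/ → [+nasal]; 7 /m/ is itself a trigger — this domain ends here.
From /m/ at 13 rightward: 14 /p/ blocks.
From /m/ at 13 leftward: 12 /x/ transparent; 11 /a/ → [+nasal]; 10 /n/ is itself a trigger — this domain ends here.
Targets with no active source: positions 1 2 stay [-nasal].
[+nasal] positions on the surface: 4 6 7 8 9 10 11 13.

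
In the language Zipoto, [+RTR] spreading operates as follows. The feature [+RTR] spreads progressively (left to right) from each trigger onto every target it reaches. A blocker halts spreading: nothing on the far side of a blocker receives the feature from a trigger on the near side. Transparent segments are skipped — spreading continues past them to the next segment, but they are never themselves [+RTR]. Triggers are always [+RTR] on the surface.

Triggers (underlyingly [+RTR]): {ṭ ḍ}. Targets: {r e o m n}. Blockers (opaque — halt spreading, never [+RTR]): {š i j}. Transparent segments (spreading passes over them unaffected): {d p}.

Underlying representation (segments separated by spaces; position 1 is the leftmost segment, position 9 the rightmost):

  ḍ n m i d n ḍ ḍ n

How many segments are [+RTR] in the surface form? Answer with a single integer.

6

From /ḍ/ at 1 rightward: 2 /n/ → [+RTR]; 3 /m/ → [+RTR]; 4 /i/ blocks.
From /ḍ/ at 7 rightward: 8 /ḍ/ is itself a trigger — this domain ends here.
From /ḍ/ at 8 rightward: 9 /n/ → [+RTR]; word edge.
Target with no active source: position 6 stays [-emphatic].
[+RTR] positions on the surface: 1 2 3 7 8 9.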